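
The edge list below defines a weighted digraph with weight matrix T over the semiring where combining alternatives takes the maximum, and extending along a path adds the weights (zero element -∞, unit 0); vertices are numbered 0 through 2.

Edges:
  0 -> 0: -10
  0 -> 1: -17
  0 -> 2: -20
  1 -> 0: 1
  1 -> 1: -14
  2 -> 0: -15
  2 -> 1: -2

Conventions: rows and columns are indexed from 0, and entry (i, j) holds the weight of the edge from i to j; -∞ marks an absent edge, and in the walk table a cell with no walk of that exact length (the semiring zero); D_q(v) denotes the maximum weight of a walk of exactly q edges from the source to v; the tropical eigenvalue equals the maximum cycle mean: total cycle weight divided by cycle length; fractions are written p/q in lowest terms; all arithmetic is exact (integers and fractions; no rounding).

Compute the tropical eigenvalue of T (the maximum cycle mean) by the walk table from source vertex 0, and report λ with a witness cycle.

q=0: [0, -∞, -∞]
q=1: [-10, -17, -20]
q=2: [-16, -22, -30]
q=3: [-21, -32, -36]
Optimal cycle mean attained by: cycle 0->2->1->0, total (-20) + (-2) + 1, length 3.
Answer: λ = -7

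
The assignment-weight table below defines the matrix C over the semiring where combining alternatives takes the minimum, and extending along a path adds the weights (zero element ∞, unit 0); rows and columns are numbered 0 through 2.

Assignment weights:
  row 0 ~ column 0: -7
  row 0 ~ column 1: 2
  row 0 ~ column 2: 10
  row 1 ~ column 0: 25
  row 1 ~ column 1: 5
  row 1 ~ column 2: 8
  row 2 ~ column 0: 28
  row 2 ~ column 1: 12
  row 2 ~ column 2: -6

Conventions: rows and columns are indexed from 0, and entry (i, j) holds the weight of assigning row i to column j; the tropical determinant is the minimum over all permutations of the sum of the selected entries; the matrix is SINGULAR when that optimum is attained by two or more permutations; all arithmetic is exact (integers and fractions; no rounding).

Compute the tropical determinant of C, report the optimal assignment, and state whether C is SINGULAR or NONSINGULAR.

σ = (0, 1, 2): (-7) + 5 + (-6) = -8
σ = (0, 2, 1): (-7) + 8 + 12 = 13
σ = (1, 0, 2): 2 + 25 + (-6) = 21
σ = (1, 2, 0): 2 + 8 + 28 = 38
σ = (2, 0, 1): 10 + 25 + 12 = 47
σ = (2, 1, 0): 10 + 5 + 28 = 43
Optimal value attained by: σ = (0, 1, 2).
Answer: det⊕(C) = -8; verdict: NONSINGULAR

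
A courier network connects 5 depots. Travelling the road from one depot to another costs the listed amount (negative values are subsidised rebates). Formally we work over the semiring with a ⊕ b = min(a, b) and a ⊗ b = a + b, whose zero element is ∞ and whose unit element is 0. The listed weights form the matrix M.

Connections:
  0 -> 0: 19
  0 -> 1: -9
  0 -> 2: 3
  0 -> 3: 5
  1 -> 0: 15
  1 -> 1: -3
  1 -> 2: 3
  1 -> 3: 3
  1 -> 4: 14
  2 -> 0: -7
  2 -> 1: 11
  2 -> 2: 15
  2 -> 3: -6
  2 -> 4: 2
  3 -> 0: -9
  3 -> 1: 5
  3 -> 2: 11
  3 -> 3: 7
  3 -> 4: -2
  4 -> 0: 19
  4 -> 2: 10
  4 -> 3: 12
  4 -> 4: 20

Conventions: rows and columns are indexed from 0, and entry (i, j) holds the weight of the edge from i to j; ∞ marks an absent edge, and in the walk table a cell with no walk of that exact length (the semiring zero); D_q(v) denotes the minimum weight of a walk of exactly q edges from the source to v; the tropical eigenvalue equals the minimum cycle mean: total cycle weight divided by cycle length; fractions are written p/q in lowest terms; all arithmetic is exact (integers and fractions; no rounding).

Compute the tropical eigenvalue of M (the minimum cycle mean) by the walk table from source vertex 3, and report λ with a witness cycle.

q=0: [∞, ∞, ∞, 0, ∞]
q=1: [-9, 5, 11, 7, -2]
q=2: [-2, -18, -6, -4, 5]
q=3: [-13, -21, -15, -15, -6]
q=4: [-24, -24, -18, -21, -17]
q=5: [-30, -33, -21, -24, -23]
Optimal cycle mean attained by: cycle 0->1->2->3->0, total (-9) + 3 + (-6) + (-9), length 4.
Answer: λ = -21/4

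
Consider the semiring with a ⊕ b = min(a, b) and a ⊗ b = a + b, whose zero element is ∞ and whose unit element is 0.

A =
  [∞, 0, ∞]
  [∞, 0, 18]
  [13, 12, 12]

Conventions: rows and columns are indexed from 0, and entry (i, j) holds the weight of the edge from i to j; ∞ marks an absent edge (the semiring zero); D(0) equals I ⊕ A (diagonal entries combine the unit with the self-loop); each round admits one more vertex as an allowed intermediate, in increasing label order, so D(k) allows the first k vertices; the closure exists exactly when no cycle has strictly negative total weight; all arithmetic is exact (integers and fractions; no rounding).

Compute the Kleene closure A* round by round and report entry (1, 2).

D(0):
  [0, 0, ∞]
  [∞, 0, 18]
  [13, 12, 0]
D(1):
  [0, 0, ∞]
  [∞, 0, 18]
  [13, 12, 0]
D(2):
  [0, 0, 18]
  [∞, 0, 18]
  [13, 12, 0]
D(3):
  [0, 0, 18]
  [31, 0, 18]
  [13, 12, 0]
Answer: A*[1][2] = 18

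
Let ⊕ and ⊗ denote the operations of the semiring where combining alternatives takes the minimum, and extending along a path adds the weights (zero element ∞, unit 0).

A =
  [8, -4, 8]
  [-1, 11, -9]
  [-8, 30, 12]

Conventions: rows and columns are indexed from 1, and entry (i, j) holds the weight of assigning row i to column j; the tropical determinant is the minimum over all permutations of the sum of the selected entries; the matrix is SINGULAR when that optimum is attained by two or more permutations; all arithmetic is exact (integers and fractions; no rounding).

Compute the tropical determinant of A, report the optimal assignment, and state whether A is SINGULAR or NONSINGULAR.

σ = (1, 2, 3): 8 + 11 + 12 = 31
σ = (1, 3, 2): 8 + (-9) + 30 = 29
σ = (2, 1, 3): (-4) + (-1) + 12 = 7
σ = (2, 3, 1): (-4) + (-9) + (-8) = -21
σ = (3, 1, 2): 8 + (-1) + 30 = 37
σ = (3, 2, 1): 8 + 11 + (-8) = 11
Optimal value attained by: σ = (2, 3, 1).
Answer: det⊕(A) = -21; verdict: NONSINGULAR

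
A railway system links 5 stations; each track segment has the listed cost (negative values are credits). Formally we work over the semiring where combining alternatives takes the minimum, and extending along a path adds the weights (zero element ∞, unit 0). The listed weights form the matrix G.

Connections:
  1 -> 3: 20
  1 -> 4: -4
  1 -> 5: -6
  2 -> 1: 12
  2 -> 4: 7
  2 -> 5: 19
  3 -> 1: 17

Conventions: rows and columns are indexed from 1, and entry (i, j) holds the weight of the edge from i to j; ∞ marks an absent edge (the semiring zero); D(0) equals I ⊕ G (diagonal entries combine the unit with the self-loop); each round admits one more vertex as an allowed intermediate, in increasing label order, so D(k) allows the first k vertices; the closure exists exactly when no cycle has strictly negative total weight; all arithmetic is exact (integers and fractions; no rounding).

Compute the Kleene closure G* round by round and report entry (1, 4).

D(0):
  [0, ∞, 20, -4, -6]
  [12, 0, ∞, 7, 19]
  [17, ∞, 0, ∞, ∞]
  [∞, ∞, ∞, 0, ∞]
  [∞, ∞, ∞, ∞, 0]
D(1):
  [0, ∞, 20, -4, -6]
  [12, 0, 32, 7, 6]
  [17, ∞, 0, 13, 11]
  [∞, ∞, ∞, 0, ∞]
  [∞, ∞, ∞, ∞, 0]
D(2):
  [0, ∞, 20, -4, -6]
  [12, 0, 32, 7, 6]
  [17, ∞, 0, 13, 11]
  [∞, ∞, ∞, 0, ∞]
  [∞, ∞, ∞, ∞, 0]
D(3):
  [0, ∞, 20, -4, -6]
  [12, 0, 32, 7, 6]
  [17, ∞, 0, 13, 11]
  [∞, ∞, ∞, 0, ∞]
  [∞, ∞, ∞, ∞, 0]
D(4):
  [0, ∞, 20, -4, -6]
  [12, 0, 32, 7, 6]
  [17, ∞, 0, 13, 11]
  [∞, ∞, ∞, 0, ∞]
  [∞, ∞, ∞, ∞, 0]
D(5):
  [0, ∞, 20, -4, -6]
  [12, 0, 32, 7, 6]
  [17, ∞, 0, 13, 11]
  [∞, ∞, ∞, 0, ∞]
  [∞, ∞, ∞, ∞, 0]
Answer: G*[1][4] = -4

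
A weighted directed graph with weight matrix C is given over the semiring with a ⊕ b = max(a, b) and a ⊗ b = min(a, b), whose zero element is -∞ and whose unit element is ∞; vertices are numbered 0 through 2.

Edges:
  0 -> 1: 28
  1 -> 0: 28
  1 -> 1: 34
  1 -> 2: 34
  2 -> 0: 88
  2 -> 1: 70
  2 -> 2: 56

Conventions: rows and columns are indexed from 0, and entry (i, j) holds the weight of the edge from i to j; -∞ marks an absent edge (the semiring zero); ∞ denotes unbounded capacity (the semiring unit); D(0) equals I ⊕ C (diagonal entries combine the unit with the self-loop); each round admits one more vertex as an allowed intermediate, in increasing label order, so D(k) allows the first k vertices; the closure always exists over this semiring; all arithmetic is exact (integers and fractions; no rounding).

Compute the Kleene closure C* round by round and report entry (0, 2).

D(0):
  [∞, 28, -∞]
  [28, ∞, 34]
  [88, 70, ∞]
D(1):
  [∞, 28, -∞]
  [28, ∞, 34]
  [88, 70, ∞]
D(2):
  [∞, 28, 28]
  [28, ∞, 34]
  [88, 70, ∞]
D(3):
  [∞, 28, 28]
  [34, ∞, 34]
  [88, 70, ∞]
Answer: C*[0][2] = 28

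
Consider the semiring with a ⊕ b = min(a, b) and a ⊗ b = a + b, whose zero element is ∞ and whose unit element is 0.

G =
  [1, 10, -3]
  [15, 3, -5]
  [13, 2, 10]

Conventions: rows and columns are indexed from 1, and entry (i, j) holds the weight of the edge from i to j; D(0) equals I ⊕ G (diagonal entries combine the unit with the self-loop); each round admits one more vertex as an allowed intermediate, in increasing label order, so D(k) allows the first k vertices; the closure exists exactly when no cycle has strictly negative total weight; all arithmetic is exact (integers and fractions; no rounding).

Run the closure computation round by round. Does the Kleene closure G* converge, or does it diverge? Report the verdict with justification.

D(0):
  [0, 10, -3]
  [15, 0, -5]
  [13, 2, 0]
D(1):
  [0, 10, -3]
  [15, 0, -5]
  [13, 2, 0]
Detection: at round 2, diagonal entry (3, 3) turns strictly negative.
Key observation: the cycle 3->2->3 has total weight 2 + (-5), which is strictly negative.
Answer: DIVERGES — negative cycle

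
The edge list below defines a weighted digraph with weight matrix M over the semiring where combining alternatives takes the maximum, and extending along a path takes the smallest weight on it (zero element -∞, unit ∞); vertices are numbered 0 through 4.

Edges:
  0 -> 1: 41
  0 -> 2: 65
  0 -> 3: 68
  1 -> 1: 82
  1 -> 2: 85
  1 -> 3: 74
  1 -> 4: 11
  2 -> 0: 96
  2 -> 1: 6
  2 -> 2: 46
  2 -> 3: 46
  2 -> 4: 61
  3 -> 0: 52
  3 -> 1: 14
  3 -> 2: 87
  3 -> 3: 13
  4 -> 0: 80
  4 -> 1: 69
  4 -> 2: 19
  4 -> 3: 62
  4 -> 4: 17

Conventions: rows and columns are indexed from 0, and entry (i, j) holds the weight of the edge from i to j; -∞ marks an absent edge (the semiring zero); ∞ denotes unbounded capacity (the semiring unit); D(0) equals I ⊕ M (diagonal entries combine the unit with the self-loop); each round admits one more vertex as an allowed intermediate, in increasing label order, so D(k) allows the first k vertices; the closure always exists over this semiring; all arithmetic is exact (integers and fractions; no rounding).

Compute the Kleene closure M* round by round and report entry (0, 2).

D(0):
  [∞, 41, 65, 68, -∞]
  [-∞, ∞, 85, 74, 11]
  [96, 6, ∞, 46, 61]
  [52, 14, 87, ∞, -∞]
  [80, 69, 19, 62, ∞]
D(1):
  [∞, 41, 65, 68, -∞]
  [-∞, ∞, 85, 74, 11]
  [96, 41, ∞, 68, 61]
  [52, 41, 87, ∞, -∞]
  [80, 69, 65, 68, ∞]
D(2):
  [∞, 41, 65, 68, 11]
  [-∞, ∞, 85, 74, 11]
  [96, 41, ∞, 68, 61]
  [52, 41, 87, ∞, 11]
  [80, 69, 69, 69, ∞]
D(3):
  [∞, 41, 65, 68, 61]
  [85, ∞, 85, 74, 61]
  [96, 41, ∞, 68, 61]
  [87, 41, 87, ∞, 61]
  [80, 69, 69, 69, ∞]
D(4):
  [∞, 41, 68, 68, 61]
  [85, ∞, 85, 74, 61]
  [96, 41, ∞, 68, 61]
  [87, 41, 87, ∞, 61]
  [80, 69, 69, 69, ∞]
D(5):
  [∞, 61, 68, 68, 61]
  [85, ∞, 85, 74, 61]
  [96, 61, ∞, 68, 61]
  [87, 61, 87, ∞, 61]
  [80, 69, 69, 69, ∞]
Answer: M*[0][2] = 68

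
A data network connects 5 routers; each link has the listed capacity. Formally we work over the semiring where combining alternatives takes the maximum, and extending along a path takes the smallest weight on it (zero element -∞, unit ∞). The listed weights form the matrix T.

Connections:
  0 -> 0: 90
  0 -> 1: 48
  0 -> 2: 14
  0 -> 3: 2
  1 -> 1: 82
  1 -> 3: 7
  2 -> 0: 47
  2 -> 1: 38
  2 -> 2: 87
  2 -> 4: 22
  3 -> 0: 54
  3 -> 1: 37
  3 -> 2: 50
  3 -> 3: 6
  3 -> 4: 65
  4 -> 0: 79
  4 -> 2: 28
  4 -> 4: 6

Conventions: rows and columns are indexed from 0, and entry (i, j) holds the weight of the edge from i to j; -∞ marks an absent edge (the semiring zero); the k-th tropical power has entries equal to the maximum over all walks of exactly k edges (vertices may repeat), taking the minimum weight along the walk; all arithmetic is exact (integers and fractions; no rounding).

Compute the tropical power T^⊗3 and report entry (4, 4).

T^⊗2:
  [90, 48, 14, 7, 14]
  [7, 82, 7, 7, 7]
  [47, 47, 87, 7, 22]
  [65, 48, 50, 7, 22]
  [79, 48, 28, 2, 22]
T^⊗3:
  [90, 48, 14, 7, 14]
  [7, 82, 7, 7, 7]
  [47, 47, 87, 7, 22]
  [65, 48, 50, 7, 22]
  [79, 48, 28, 7, 22]
Key observation: the optimum is the walk 4->2->2->4, with weight 28 min 87 min 22 = 22.
Optimal value attained by: walk 4->2->2->4.
Answer: (T^⊗3)[4][4] = 22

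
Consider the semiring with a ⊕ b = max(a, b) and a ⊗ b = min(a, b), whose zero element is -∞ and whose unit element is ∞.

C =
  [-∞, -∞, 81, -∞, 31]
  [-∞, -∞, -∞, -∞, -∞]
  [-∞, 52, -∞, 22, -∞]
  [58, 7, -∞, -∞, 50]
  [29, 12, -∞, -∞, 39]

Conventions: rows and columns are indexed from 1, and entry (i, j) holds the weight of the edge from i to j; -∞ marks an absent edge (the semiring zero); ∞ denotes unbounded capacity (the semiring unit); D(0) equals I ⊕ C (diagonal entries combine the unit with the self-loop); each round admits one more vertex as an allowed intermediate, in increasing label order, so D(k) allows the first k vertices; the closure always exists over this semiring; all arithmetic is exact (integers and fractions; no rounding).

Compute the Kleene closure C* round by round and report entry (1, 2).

D(0):
  [∞, -∞, 81, -∞, 31]
  [-∞, ∞, -∞, -∞, -∞]
  [-∞, 52, ∞, 22, -∞]
  [58, 7, -∞, ∞, 50]
  [29, 12, -∞, -∞, ∞]
D(1):
  [∞, -∞, 81, -∞, 31]
  [-∞, ∞, -∞, -∞, -∞]
  [-∞, 52, ∞, 22, -∞]
  [58, 7, 58, ∞, 50]
  [29, 12, 29, -∞, ∞]
D(2):
  [∞, -∞, 81, -∞, 31]
  [-∞, ∞, -∞, -∞, -∞]
  [-∞, 52, ∞, 22, -∞]
  [58, 7, 58, ∞, 50]
  [29, 12, 29, -∞, ∞]
D(3):
  [∞, 52, 81, 22, 31]
  [-∞, ∞, -∞, -∞, -∞]
  [-∞, 52, ∞, 22, -∞]
  [58, 52, 58, ∞, 50]
  [29, 29, 29, 22, ∞]
D(4):
  [∞, 52, 81, 22, 31]
  [-∞, ∞, -∞, -∞, -∞]
  [22, 52, ∞, 22, 22]
  [58, 52, 58, ∞, 50]
  [29, 29, 29, 22, ∞]
D(5):
  [∞, 52, 81, 22, 31]
  [-∞, ∞, -∞, -∞, -∞]
  [22, 52, ∞, 22, 22]
  [58, 52, 58, ∞, 50]
  [29, 29, 29, 22, ∞]
Answer: C*[1][2] = 52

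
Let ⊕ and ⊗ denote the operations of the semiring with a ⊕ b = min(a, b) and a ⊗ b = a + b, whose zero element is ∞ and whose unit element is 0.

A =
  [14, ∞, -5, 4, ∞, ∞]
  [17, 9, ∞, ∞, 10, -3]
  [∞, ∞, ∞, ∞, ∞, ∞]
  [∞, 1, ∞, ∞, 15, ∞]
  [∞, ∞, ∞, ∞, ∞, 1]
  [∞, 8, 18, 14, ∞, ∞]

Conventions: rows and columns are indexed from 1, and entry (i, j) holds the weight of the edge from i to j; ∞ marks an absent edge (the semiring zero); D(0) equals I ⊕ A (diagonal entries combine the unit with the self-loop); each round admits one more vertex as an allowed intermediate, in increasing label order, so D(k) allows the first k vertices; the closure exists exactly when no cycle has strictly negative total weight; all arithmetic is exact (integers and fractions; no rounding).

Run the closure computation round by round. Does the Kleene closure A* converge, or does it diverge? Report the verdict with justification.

D(0):
  [0, ∞, -5, 4, ∞, ∞]
  [17, 0, ∞, ∞, 10, -3]
  [∞, ∞, 0, ∞, ∞, ∞]
  [∞, 1, ∞, 0, 15, ∞]
  [∞, ∞, ∞, ∞, 0, 1]
  [∞, 8, 18, 14, ∞, 0]
D(1):
  [0, ∞, -5, 4, ∞, ∞]
  [17, 0, 12, 21, 10, -3]
  [∞, ∞, 0, ∞, ∞, ∞]
  [∞, 1, ∞, 0, 15, ∞]
  [∞, ∞, ∞, ∞, 0, 1]
  [∞, 8, 18, 14, ∞, 0]
D(2):
  [0, ∞, -5, 4, ∞, ∞]
  [17, 0, 12, 21, 10, -3]
  [∞, ∞, 0, ∞, ∞, ∞]
  [18, 1, 13, 0, 11, -2]
  [∞, ∞, ∞, ∞, 0, 1]
  [25, 8, 18, 14, 18, 0]
D(3):
  [0, ∞, -5, 4, ∞, ∞]
  [17, 0, 12, 21, 10, -3]
  [∞, ∞, 0, ∞, ∞, ∞]
  [18, 1, 13, 0, 11, -2]
  [∞, ∞, ∞, ∞, 0, 1]
  [25, 8, 18, 14, 18, 0]
D(4):
  [0, 5, -5, 4, 15, 2]
  [17, 0, 12, 21, 10, -3]
  [∞, ∞, 0, ∞, ∞, ∞]
  [18, 1, 13, 0, 11, -2]
  [∞, ∞, ∞, ∞, 0, 1]
  [25, 8, 18, 14, 18, 0]
D(5):
  [0, 5, -5, 4, 15, 2]
  [17, 0, 12, 21, 10, -3]
  [∞, ∞, 0, ∞, ∞, ∞]
  [18, 1, 13, 0, 11, -2]
  [∞, ∞, ∞, ∞, 0, 1]
  [25, 8, 18, 14, 18, 0]
D(6):
  [0, 5, -5, 4, 15, 2]
  [17, 0, 12, 11, 10, -3]
  [∞, ∞, 0, ∞, ∞, ∞]
  [18, 1, 13, 0, 11, -2]
  [26, 9, 19, 15, 0, 1]
  [25, 8, 18, 14, 18, 0]
Key observation: every diagonal entry stays at the unit through all rounds, so no improving cycle exists.
Answer: CONVERGES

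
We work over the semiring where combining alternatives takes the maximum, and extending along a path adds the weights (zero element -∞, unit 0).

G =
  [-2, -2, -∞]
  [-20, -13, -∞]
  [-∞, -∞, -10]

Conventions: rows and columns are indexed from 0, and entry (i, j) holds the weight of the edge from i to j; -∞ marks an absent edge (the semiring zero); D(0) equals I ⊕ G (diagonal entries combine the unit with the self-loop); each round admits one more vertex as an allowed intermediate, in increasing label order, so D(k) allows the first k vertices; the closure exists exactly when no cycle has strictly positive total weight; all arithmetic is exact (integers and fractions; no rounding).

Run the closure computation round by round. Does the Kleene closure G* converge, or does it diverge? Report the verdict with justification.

D(0):
  [0, -2, -∞]
  [-20, 0, -∞]
  [-∞, -∞, 0]
D(1):
  [0, -2, -∞]
  [-20, 0, -∞]
  [-∞, -∞, 0]
D(2):
  [0, -2, -∞]
  [-20, 0, -∞]
  [-∞, -∞, 0]
D(3):
  [0, -2, -∞]
  [-20, 0, -∞]
  [-∞, -∞, 0]
Key observation: every diagonal entry stays at the unit through all rounds, so no improving cycle exists.
Answer: CONVERGES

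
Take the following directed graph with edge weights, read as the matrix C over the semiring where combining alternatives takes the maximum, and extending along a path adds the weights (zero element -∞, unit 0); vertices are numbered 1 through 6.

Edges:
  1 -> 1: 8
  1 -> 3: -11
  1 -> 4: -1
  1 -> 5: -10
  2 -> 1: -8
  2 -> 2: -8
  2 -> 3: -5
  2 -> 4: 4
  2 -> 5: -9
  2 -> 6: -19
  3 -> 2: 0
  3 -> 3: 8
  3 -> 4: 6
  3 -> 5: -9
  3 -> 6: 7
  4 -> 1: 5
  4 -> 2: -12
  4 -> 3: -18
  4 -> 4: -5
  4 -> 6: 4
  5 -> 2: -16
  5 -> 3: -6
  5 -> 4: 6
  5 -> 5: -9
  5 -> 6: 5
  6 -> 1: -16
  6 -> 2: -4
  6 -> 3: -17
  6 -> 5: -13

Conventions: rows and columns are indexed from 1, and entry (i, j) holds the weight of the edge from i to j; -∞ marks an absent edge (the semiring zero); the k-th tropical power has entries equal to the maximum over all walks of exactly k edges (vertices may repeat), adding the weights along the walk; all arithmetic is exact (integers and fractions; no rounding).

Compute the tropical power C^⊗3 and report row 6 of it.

C^⊗2:
  [16, -11, -3, 7, -2, 3]
  [9, -5, 3, 1, -14, 8]
  [11, 8, 16, 14, -1, 15]
  [13, 0, -6, 4, -5, -1]
  [11, 1, 2, 1, -8, 10]
  [-8, -12, -9, 0, -13, -8]
C^⊗3:
  [24, -1, 5, 15, 6, 11]
  [17, 4, 11, 9, -1, 10]
  [19, 16, 24, 22, 7, 23]
  [21, -5, 2, 12, 3, 8]
  [19, 6, 10, 10, 1, 9]
  [5, -9, -1, -3, -18, 4]
Answer: row 6 of C^⊗3 = [5, -9, -1, -3, -18, 4]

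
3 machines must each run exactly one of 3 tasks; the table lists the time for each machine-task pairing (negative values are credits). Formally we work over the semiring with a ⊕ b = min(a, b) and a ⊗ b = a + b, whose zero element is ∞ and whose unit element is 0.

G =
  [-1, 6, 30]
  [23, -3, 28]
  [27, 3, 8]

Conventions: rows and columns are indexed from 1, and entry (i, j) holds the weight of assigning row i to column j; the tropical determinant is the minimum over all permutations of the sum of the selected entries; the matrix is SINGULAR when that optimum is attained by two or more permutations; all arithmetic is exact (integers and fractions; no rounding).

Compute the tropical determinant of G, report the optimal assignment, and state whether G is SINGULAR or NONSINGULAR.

σ = (1, 2, 3): (-1) + (-3) + 8 = 4
σ = (1, 3, 2): (-1) + 28 + 3 = 30
σ = (2, 1, 3): 6 + 23 + 8 = 37
σ = (2, 3, 1): 6 + 28 + 27 = 61
σ = (3, 1, 2): 30 + 23 + 3 = 56
σ = (3, 2, 1): 30 + (-3) + 27 = 54
Optimal value attained by: σ = (1, 2, 3).
Answer: det⊕(G) = 4; verdict: NONSINGULAR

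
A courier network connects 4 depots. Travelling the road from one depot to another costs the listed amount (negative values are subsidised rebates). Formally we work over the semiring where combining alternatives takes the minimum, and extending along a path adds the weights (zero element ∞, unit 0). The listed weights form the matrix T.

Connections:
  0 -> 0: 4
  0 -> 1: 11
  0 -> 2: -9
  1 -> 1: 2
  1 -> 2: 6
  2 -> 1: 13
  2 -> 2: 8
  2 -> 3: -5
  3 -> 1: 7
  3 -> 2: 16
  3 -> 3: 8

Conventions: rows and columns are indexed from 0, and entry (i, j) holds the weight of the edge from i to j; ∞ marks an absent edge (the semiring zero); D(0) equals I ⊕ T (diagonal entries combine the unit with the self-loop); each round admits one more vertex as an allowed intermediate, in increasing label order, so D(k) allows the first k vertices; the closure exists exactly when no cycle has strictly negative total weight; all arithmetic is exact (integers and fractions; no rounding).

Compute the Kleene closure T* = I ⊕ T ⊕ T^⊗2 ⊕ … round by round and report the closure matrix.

D(0):
  [0, 11, -9, ∞]
  [∞, 0, 6, ∞]
  [∞, 13, 0, -5]
  [∞, 7, 16, 0]
D(1):
  [0, 11, -9, ∞]
  [∞, 0, 6, ∞]
  [∞, 13, 0, -5]
  [∞, 7, 16, 0]
D(2):
  [0, 11, -9, ∞]
  [∞, 0, 6, ∞]
  [∞, 13, 0, -5]
  [∞, 7, 13, 0]
D(3):
  [0, 4, -9, -14]
  [∞, 0, 6, 1]
  [∞, 13, 0, -5]
  [∞, 7, 13, 0]
D(4):
  [0, -7, -9, -14]
  [∞, 0, 6, 1]
  [∞, 2, 0, -5]
  [∞, 7, 13, 0]
Answer: T* = [[0, -7, -9, -14], [∞, 0, 6, 1], [∞, 2, 0, -5], [∞, 7, 13, 0]]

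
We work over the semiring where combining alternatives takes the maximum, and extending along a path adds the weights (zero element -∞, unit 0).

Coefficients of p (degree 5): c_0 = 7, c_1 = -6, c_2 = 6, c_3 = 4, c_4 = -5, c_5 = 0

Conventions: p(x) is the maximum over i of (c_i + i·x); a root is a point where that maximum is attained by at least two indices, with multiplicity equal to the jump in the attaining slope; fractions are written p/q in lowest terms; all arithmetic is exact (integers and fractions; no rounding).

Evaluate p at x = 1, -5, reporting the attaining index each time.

p(1) = max(7+0·1=7, -6+1·1=-5, 6+2·1=8, 4+3·1=7, -5+4·1=-1, 0+5·1=5) = 8 (attained by i=2)
p(-5) = max(7+0·(-5)=7, -6+1·(-5)=-11, 6+2·(-5)=-4, 4+3·(-5)=-11, -5+4·(-5)=-25, 0+5·(-5)=-25) = 7 (attained by i=0)
Answer: p(1) = 8; p(-5) = 7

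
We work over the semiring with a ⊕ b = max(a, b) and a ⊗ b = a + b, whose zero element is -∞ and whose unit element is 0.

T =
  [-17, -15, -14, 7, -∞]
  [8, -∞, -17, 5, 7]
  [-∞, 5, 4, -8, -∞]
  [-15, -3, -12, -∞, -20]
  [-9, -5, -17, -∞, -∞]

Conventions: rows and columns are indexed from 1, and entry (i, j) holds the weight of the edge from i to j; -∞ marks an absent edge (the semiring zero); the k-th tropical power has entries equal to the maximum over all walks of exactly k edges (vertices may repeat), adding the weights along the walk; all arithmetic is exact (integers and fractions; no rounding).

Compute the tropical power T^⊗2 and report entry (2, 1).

T^⊗2:
  [-7, 4, -5, -10, -8]
  [-2, 2, -6, 15, -15]
  [13, 9, 8, 10, 12]
  [5, -7, -8, 2, 4]
  [3, -12, -13, 0, 2]
Key observation: the optimum is the walk 2->5->1, with weight 7 + (-9) = -2.
Optimal value attained by: walk 2->5->1.
Answer: (T^⊗2)[2][1] = -2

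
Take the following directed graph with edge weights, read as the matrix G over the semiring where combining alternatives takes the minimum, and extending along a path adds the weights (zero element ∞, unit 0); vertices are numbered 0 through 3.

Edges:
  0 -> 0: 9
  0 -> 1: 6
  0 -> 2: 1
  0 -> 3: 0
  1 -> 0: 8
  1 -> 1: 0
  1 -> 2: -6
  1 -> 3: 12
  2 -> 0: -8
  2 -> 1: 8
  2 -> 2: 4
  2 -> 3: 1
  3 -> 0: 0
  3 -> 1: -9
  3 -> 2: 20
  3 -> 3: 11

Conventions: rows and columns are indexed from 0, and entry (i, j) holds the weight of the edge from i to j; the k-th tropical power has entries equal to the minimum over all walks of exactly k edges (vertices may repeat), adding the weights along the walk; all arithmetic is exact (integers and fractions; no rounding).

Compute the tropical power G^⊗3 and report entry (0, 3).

G^⊗2:
  [-7, -9, 0, 2]
  [-14, 0, -6, -5]
  [-4, -8, -7, -8]
  [-1, -9, -15, 0]
G^⊗3:
  [-8, -9, -15, -7]
  [-14, -14, -13, -14]
  [-15, -17, -14, -6]
  [-23, -9, -15, -14]
Key observation: the optimum is the walk 0->2->0->3, with weight 1 + (-8) + 0 = -7.
Optimal value attained by: walk 0->2->0->3.
Answer: (G^⊗3)[0][3] = -7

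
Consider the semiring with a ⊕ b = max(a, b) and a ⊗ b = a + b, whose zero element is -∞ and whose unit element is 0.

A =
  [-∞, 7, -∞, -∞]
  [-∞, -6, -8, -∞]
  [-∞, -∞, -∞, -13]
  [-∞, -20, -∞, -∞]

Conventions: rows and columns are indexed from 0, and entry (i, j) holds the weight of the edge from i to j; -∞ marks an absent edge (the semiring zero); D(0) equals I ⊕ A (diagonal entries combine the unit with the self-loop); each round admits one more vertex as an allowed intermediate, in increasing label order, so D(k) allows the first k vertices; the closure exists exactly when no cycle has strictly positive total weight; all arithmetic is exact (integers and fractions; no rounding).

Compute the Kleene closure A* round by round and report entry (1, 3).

D(0):
  [0, 7, -∞, -∞]
  [-∞, 0, -8, -∞]
  [-∞, -∞, 0, -13]
  [-∞, -20, -∞, 0]
D(1):
  [0, 7, -∞, -∞]
  [-∞, 0, -8, -∞]
  [-∞, -∞, 0, -13]
  [-∞, -20, -∞, 0]
D(2):
  [0, 7, -1, -∞]
  [-∞, 0, -8, -∞]
  [-∞, -∞, 0, -13]
  [-∞, -20, -28, 0]
D(3):
  [0, 7, -1, -14]
  [-∞, 0, -8, -21]
  [-∞, -∞, 0, -13]
  [-∞, -20, -28, 0]
D(4):
  [0, 7, -1, -14]
  [-∞, 0, -8, -21]
  [-∞, -33, 0, -13]
  [-∞, -20, -28, 0]
Answer: A*[1][3] = -21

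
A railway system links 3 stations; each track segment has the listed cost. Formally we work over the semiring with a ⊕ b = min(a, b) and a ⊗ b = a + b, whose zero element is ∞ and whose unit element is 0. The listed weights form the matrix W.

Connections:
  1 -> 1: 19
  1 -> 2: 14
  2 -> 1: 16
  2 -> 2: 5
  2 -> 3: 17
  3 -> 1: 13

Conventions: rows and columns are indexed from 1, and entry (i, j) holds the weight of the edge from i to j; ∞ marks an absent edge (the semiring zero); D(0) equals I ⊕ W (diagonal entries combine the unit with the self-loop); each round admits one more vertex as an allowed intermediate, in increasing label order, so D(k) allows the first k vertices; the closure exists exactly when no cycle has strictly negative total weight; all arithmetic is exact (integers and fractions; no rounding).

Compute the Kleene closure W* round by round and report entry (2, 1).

D(0):
  [0, 14, ∞]
  [16, 0, 17]
  [13, ∞, 0]
D(1):
  [0, 14, ∞]
  [16, 0, 17]
  [13, 27, 0]
D(2):
  [0, 14, 31]
  [16, 0, 17]
  [13, 27, 0]
D(3):
  [0, 14, 31]
  [16, 0, 17]
  [13, 27, 0]
Answer: W*[2][1] = 16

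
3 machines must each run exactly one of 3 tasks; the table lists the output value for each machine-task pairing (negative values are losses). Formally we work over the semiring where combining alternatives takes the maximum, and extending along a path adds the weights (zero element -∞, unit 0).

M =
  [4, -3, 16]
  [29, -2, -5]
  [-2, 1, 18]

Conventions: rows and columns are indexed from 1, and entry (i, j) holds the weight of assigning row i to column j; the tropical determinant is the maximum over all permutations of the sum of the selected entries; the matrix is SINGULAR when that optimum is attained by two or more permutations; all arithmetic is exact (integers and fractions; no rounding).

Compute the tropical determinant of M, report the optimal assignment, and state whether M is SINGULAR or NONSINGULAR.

σ = (1, 2, 3): 4 + (-2) + 18 = 20
σ = (1, 3, 2): 4 + (-5) + 1 = 0
σ = (2, 1, 3): (-3) + 29 + 18 = 44
σ = (2, 3, 1): (-3) + (-5) + (-2) = -10
σ = (3, 1, 2): 16 + 29 + 1 = 46
σ = (3, 2, 1): 16 + (-2) + (-2) = 12
Optimal value attained by: σ = (3, 1, 2).
Answer: det⊕(M) = 46; verdict: NONSINGULAR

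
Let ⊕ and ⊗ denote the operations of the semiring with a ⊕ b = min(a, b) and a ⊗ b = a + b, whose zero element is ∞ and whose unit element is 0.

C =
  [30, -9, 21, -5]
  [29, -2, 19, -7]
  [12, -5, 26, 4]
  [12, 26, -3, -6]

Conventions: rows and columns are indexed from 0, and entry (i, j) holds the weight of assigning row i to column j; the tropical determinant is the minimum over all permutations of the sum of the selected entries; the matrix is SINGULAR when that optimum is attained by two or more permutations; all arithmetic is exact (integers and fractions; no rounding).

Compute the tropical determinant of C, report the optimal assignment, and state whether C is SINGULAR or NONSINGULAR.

σ = (0, 1, 2, 3): 30 + (-2) + 26 + (-6) = 48
σ = (0, 1, 3, 2): 30 + (-2) + 4 + (-3) = 29
σ = (0, 2, 1, 3): 30 + 19 + (-5) + (-6) = 38
σ = (0, 2, 3, 1): 30 + 19 + 4 + 26 = 79
σ = (0, 3, 1, 2): 30 + (-7) + (-5) + (-3) = 15
σ = (0, 3, 2, 1): 30 + (-7) + 26 + 26 = 75
σ = (1, 0, 2, 3): (-9) + 29 + 26 + (-6) = 40
σ = (1, 0, 3, 2): (-9) + 29 + 4 + (-3) = 21
σ = (1, 2, 0, 3): (-9) + 19 + 12 + (-6) = 16
σ = (1, 2, 3, 0): (-9) + 19 + 4 + 12 = 26
σ = (1, 3, 0, 2): (-9) + (-7) + 12 + (-3) = -7
σ = (1, 3, 2, 0): (-9) + (-7) + 26 + 12 = 22
σ = (2, 0, 1, 3): 21 + 29 + (-5) + (-6) = 39
σ = (2, 0, 3, 1): 21 + 29 + 4 + 26 = 80
σ = (2, 1, 0, 3): 21 + (-2) + 12 + (-6) = 25
σ = (2, 1, 3, 0): 21 + (-2) + 4 + 12 = 35
σ = (2, 3, 0, 1): 21 + (-7) + 12 + 26 = 52
σ = (2, 3, 1, 0): 21 + (-7) + (-5) + 12 = 21
σ = (3, 0, 1, 2): (-5) + 29 + (-5) + (-3) = 16
σ = (3, 0, 2, 1): (-5) + 29 + 26 + 26 = 76
σ = (3, 1, 0, 2): (-5) + (-2) + 12 + (-3) = 2
σ = (3, 1, 2, 0): (-5) + (-2) + 26 + 12 = 31
σ = (3, 2, 0, 1): (-5) + 19 + 12 + 26 = 52
σ = (3, 2, 1, 0): (-5) + 19 + (-5) + 12 = 21
Optimal value attained by: σ = (1, 3, 0, 2).
Answer: det⊕(C) = -7; verdict: NONSINGULAR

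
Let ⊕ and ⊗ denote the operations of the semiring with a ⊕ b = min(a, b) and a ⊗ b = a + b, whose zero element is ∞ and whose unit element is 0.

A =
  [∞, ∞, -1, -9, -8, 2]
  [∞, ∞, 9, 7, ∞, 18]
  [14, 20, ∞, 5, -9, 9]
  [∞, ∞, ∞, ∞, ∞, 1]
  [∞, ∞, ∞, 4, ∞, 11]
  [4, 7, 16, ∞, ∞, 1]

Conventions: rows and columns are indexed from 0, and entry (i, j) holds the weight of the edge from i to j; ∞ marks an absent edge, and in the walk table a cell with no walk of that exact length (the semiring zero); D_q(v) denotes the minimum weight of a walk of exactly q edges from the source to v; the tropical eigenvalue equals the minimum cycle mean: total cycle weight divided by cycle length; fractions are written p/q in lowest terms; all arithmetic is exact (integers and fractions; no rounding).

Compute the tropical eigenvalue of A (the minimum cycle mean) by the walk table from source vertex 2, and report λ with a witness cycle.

q=0: [∞, ∞, 0, ∞, ∞, ∞]
q=1: [14, 20, ∞, 5, -9, 9]
q=2: [13, 16, 13, -5, 6, 2]
q=3: [6, 9, 12, 4, 4, -4]
q=4: [0, 3, 5, -3, -2, -3]
q=5: [1, 4, -1, -9, -8, -2]
q=6: [2, 5, 0, -8, -10, -8]
Optimal cycle mean attained by: cycle 0->3->5->0, total (-9) + 1 + 4, length 3.
Answer: λ = -4/3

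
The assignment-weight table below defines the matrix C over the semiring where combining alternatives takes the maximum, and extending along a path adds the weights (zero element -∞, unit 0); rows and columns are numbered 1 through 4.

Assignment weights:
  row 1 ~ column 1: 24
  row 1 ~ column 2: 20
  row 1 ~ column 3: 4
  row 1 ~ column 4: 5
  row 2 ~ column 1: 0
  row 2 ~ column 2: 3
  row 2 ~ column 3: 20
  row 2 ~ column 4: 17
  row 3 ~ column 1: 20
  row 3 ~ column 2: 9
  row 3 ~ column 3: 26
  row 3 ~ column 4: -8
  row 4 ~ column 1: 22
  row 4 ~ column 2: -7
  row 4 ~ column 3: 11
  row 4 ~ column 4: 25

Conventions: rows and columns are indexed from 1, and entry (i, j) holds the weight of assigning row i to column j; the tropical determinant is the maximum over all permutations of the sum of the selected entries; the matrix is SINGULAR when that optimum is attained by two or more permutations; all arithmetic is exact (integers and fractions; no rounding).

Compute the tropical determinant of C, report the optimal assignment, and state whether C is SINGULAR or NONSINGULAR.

σ = (1, 2, 3, 4): 24 + 3 + 26 + 25 = 78
σ = (1, 2, 4, 3): 24 + 3 + (-8) + 11 = 30
σ = (1, 3, 2, 4): 24 + 20 + 9 + 25 = 78
σ = (1, 3, 4, 2): 24 + 20 + (-8) + (-7) = 29
σ = (1, 4, 2, 3): 24 + 17 + 9 + 11 = 61
σ = (1, 4, 3, 2): 24 + 17 + 26 + (-7) = 60
σ = (2, 1, 3, 4): 20 + 0 + 26 + 25 = 71
σ = (2, 1, 4, 3): 20 + 0 + (-8) + 11 = 23
σ = (2, 3, 1, 4): 20 + 20 + 20 + 25 = 85
σ = (2, 3, 4, 1): 20 + 20 + (-8) + 22 = 54
σ = (2, 4, 1, 3): 20 + 17 + 20 + 11 = 68
σ = (2, 4, 3, 1): 20 + 17 + 26 + 22 = 85
σ = (3, 1, 2, 4): 4 + 0 + 9 + 25 = 38
σ = (3, 1, 4, 2): 4 + 0 + (-8) + (-7) = -11
σ = (3, 2, 1, 4): 4 + 3 + 20 + 25 = 52
σ = (3, 2, 4, 1): 4 + 3 + (-8) + 22 = 21
σ = (3, 4, 1, 2): 4 + 17 + 20 + (-7) = 34
σ = (3, 4, 2, 1): 4 + 17 + 9 + 22 = 52
σ = (4, 1, 2, 3): 5 + 0 + 9 + 11 = 25
σ = (4, 1, 3, 2): 5 + 0 + 26 + (-7) = 24
σ = (4, 2, 1, 3): 5 + 3 + 20 + 11 = 39
σ = (4, 2, 3, 1): 5 + 3 + 26 + 22 = 56
σ = (4, 3, 1, 2): 5 + 20 + 20 + (-7) = 38
σ = (4, 3, 2, 1): 5 + 20 + 9 + 22 = 56
Optimal value attained by: σ = (2, 3, 1, 4).
Answer: det⊕(C) = 85; verdict: SINGULAR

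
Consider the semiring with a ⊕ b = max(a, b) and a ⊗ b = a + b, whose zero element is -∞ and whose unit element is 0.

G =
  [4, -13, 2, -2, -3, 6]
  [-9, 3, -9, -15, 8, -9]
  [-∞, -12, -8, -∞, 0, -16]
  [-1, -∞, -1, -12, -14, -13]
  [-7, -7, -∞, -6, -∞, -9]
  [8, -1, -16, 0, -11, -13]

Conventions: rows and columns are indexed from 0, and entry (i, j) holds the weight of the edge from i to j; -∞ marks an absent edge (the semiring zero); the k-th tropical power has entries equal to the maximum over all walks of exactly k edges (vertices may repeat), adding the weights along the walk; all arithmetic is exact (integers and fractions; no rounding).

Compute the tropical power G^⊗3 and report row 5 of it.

G^⊗2:
  [14, 5, 6, 6, 2, 10]
  [1, 6, -6, 2, 11, -1]
  [-7, -7, -16, -6, -4, -9]
  [3, -13, 1, -3, -1, 5]
  [-1, -4, -5, -9, 1, -1]
  [12, 2, 10, 6, 7, 14]
G^⊗3:
  [18, 9, 16, 12, 13, 20]
  [7, 9, 3, 5, 14, 7]
  [-1, -4, -5, -9, 1, -1]
  [13, 4, 5, 5, 1, 9]
  [7, -1, 1, -1, 4, 5]
  [22, 13, 14, 14, 10, 18]
Answer: row 5 of G^⊗3 = [22, 13, 14, 14, 10, 18]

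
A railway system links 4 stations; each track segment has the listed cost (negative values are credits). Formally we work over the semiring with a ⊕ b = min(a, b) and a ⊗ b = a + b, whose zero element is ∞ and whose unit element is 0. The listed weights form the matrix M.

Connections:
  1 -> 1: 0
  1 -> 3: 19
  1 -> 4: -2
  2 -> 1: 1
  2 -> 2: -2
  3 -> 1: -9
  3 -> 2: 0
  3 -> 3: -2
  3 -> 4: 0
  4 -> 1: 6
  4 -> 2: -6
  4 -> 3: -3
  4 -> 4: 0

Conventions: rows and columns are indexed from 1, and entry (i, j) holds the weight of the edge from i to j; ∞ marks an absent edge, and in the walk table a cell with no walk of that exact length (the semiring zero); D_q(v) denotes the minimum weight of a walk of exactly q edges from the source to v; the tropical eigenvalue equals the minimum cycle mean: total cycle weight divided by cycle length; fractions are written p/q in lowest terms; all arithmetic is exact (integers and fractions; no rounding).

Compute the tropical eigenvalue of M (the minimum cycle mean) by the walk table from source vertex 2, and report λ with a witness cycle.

q=0: [∞, 0, ∞, ∞]
q=1: [1, -2, ∞, ∞]
q=2: [-1, -4, 20, -1]
q=3: [-3, -7, -4, -3]
q=4: [-13, -9, -6, -5]
Optimal cycle mean attained by: cycle 1->4->3->1, total (-2) + (-3) + (-9), length 3.
Answer: λ = -14/3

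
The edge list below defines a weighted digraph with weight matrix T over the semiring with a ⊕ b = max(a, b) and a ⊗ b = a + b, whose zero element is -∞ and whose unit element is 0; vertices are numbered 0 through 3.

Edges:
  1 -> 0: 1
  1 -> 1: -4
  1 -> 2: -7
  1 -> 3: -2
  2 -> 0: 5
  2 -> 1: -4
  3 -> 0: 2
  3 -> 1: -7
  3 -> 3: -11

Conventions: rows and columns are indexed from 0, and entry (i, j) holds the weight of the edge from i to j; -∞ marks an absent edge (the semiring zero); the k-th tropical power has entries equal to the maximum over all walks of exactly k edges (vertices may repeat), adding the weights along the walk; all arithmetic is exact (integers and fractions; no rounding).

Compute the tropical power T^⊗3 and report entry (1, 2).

T^⊗2:
  [-∞, -∞, -∞, -∞]
  [0, -8, -11, -6]
  [-3, -8, -11, -6]
  [-6, -11, -14, -9]
T^⊗3:
  [-∞, -∞, -∞, -∞]
  [-4, -12, -15, -10]
  [-4, -12, -15, -10]
  [-7, -15, -18, -13]
Key observation: the optimum is the walk 1->1->1->2, with weight (-4) + (-4) + (-7) = -15.
Optimal value attained by: walk 1->1->1->2.
Answer: (T^⊗3)[1][2] = -15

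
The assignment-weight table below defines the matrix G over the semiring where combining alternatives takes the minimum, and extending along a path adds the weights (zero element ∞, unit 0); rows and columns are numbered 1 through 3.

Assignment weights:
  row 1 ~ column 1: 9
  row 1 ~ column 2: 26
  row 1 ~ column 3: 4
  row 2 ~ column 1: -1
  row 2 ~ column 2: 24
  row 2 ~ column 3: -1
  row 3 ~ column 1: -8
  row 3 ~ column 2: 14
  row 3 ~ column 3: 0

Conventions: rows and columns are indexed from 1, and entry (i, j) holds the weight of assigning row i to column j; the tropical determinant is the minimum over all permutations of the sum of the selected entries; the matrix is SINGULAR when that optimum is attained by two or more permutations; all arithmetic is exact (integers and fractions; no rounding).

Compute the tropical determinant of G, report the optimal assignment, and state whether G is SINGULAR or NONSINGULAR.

σ = (1, 2, 3): 9 + 24 + 0 = 33
σ = (1, 3, 2): 9 + (-1) + 14 = 22
σ = (2, 1, 3): 26 + (-1) + 0 = 25
σ = (2, 3, 1): 26 + (-1) + (-8) = 17
σ = (3, 1, 2): 4 + (-1) + 14 = 17
σ = (3, 2, 1): 4 + 24 + (-8) = 20
Optimal value attained by: σ = (2, 3, 1).
Answer: det⊕(G) = 17; verdict: SINGULAR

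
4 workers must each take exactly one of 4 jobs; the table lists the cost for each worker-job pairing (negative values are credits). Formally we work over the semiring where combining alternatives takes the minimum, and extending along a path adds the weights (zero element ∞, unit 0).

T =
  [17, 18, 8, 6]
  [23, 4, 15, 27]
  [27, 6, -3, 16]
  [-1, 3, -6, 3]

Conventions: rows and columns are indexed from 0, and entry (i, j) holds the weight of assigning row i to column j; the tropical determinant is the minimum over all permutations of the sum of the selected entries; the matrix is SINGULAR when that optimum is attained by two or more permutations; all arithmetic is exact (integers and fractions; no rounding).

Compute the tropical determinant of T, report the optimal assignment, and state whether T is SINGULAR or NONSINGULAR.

σ = (0, 1, 2, 3): 17 + 4 + (-3) + 3 = 21
σ = (0, 1, 3, 2): 17 + 4 + 16 + (-6) = 31
σ = (0, 2, 1, 3): 17 + 15 + 6 + 3 = 41
σ = (0, 2, 3, 1): 17 + 15 + 16 + 3 = 51
σ = (0, 3, 1, 2): 17 + 27 + 6 + (-6) = 44
σ = (0, 3, 2, 1): 17 + 27 + (-3) + 3 = 44
σ = (1, 0, 2, 3): 18 + 23 + (-3) + 3 = 41
σ = (1, 0, 3, 2): 18 + 23 + 16 + (-6) = 51
σ = (1, 2, 0, 3): 18 + 15 + 27 + 3 = 63
σ = (1, 2, 3, 0): 18 + 15 + 16 + (-1) = 48
σ = (1, 3, 0, 2): 18 + 27 + 27 + (-6) = 66
σ = (1, 3, 2, 0): 18 + 27 + (-3) + (-1) = 41
σ = (2, 0, 1, 3): 8 + 23 + 6 + 3 = 40
σ = (2, 0, 3, 1): 8 + 23 + 16 + 3 = 50
σ = (2, 1, 0, 3): 8 + 4 + 27 + 3 = 42
σ = (2, 1, 3, 0): 8 + 4 + 16 + (-1) = 27
σ = (2, 3, 0, 1): 8 + 27 + 27 + 3 = 65
σ = (2, 3, 1, 0): 8 + 27 + 6 + (-1) = 40
σ = (3, 0, 1, 2): 6 + 23 + 6 + (-6) = 29
σ = (3, 0, 2, 1): 6 + 23 + (-3) + 3 = 29
σ = (3, 1, 0, 2): 6 + 4 + 27 + (-6) = 31
σ = (3, 1, 2, 0): 6 + 4 + (-3) + (-1) = 6
σ = (3, 2, 0, 1): 6 + 15 + 27 + 3 = 51
σ = (3, 2, 1, 0): 6 + 15 + 6 + (-1) = 26
Optimal value attained by: σ = (3, 1, 2, 0).
Answer: det⊕(T) = 6; verdict: NONSINGULAR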